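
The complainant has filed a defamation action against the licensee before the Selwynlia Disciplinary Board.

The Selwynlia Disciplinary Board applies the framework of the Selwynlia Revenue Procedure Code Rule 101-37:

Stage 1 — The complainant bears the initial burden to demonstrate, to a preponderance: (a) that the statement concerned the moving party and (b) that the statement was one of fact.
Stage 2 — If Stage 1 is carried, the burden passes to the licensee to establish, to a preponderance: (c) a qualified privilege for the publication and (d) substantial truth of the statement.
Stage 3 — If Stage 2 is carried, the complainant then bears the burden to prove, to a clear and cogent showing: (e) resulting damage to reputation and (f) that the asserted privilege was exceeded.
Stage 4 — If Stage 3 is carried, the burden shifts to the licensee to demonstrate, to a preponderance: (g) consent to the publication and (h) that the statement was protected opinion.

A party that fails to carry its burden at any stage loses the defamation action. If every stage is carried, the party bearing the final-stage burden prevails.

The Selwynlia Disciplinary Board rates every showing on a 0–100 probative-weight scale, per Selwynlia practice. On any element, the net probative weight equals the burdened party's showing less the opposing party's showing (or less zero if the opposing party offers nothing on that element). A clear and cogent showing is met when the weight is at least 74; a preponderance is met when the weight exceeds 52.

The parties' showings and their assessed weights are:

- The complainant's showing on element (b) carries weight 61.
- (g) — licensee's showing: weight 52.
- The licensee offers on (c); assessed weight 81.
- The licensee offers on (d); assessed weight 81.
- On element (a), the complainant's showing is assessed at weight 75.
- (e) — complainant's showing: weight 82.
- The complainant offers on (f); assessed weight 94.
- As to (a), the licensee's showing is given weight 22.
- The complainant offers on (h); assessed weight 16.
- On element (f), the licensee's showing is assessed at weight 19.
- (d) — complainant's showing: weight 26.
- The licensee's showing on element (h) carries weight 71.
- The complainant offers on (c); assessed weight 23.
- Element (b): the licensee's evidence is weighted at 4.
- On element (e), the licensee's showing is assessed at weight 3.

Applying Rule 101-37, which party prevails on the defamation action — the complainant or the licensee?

complainant

At Stage 1 the complainant must meet a preponderance (weight exceeds 52): on (a) the weight is 75 less the opposing 22 gives net 53, which does exceed 52, so (a) meets the standard; on (b) the weight is 61 less the opposing 4 gives net 57, which does exceed 52, so (b) meets the standard.
  Stage 1 carried; the burden shifts to the licensee.
At Stage 2 the licensee must meet a preponderance (weight exceeds 52): on (c) the weight is 81 less the opposing 23 gives net 58, which does exceed 52, so (c) meets the standard; on (d) the weight is 81 less the opposing 26 gives net 55, which does exceed 52, so (d) meets the standard.
  All elements met. The burden passes to the complainant.
At Stage 3 the complainant must meet a clear and cogent showing (weight is at least 74): on (e) the weight is 82 less the opposing 3 gives net 79, ≥ 74, so (e) meets the standard; on (f) the weight is 94 less the opposing 19 gives net 75, ≥ 74, so (f) meets the standard.
  The complainant carries Stage 3; the licensee now bears the burden.
At Stage 4 the licensee must meet a preponderance (weight exceeds 52): on (g) the weight is 52, ≤ 52, so (g) does not meet the standard; on (h) the weight is 71 less the opposing 16 gives net 55, which does exceed 52, so (h) meets the standard.
  Stage 4 not carried; the licensee fails its burden.
The complainant prevails.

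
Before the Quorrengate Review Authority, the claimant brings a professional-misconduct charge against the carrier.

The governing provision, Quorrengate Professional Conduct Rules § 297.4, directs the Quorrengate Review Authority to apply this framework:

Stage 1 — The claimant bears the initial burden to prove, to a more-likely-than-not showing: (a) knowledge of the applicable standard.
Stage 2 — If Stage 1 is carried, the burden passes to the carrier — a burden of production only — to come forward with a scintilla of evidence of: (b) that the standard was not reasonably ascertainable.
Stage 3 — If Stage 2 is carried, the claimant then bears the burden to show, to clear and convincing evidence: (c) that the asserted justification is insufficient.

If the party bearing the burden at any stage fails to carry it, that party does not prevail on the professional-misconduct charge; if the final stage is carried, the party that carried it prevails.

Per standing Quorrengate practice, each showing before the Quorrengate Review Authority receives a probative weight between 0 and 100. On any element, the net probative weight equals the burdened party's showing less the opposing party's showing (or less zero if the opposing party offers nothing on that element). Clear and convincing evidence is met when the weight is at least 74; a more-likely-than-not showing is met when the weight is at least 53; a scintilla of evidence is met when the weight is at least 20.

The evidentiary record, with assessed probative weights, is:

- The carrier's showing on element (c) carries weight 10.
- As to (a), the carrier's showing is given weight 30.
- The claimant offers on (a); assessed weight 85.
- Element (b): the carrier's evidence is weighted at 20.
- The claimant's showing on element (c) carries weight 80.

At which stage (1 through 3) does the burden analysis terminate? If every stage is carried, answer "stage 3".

Stage 1 (claimant, a more-likely-than-not showing, weight is at least 53): (a) net 85−30=55 ≥ 53 — meets.
  The claimant carries Stage 1; the carrier now bears the burden.
Stage 2 (carrier, a scintilla of evidence, weight is at least 20): (b) 20 ≥ 20 — meets.
  All elements met. The burden passes to the claimant.
Stage 3 (claimant, clear and convincing evidence, weight is at least 74): (c) net 80−10=70 < 74 — fails.
  Not every element is met, so the claimant fails to carry Stage 3.
So the carrier prevails.

stage 3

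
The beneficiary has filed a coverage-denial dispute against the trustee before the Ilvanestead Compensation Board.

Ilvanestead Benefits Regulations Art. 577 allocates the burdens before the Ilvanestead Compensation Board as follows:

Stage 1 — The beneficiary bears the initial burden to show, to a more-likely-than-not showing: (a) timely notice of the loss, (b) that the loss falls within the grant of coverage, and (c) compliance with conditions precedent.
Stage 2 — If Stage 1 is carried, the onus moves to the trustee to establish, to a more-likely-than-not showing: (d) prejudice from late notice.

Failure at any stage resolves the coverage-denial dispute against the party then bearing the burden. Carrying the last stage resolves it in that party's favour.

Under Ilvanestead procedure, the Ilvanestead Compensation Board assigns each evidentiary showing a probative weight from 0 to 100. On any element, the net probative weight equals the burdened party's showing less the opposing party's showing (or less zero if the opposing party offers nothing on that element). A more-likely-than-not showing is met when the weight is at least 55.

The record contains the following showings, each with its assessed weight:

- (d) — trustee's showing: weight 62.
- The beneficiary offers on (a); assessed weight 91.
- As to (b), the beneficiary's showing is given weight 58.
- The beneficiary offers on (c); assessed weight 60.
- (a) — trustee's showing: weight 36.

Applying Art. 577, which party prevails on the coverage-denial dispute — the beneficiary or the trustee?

trustee

Stage 1 (beneficiary, a more-likely-than-not showing, weight is at least 55): (a) net 91−36=55 ≥ 55 — meets; (b) 58 ≥ 55 — meets; (c) 60 ≥ 55 — meets.
  Stage 1 is satisfied; the onus moves to the trustee.
Stage 2 (trustee, a more-likely-than-not showing, weight is at least 55): (d) 62 ≥ 55 — meets.
  All elements met at the final stage.
All stages carried — the trustee prevails.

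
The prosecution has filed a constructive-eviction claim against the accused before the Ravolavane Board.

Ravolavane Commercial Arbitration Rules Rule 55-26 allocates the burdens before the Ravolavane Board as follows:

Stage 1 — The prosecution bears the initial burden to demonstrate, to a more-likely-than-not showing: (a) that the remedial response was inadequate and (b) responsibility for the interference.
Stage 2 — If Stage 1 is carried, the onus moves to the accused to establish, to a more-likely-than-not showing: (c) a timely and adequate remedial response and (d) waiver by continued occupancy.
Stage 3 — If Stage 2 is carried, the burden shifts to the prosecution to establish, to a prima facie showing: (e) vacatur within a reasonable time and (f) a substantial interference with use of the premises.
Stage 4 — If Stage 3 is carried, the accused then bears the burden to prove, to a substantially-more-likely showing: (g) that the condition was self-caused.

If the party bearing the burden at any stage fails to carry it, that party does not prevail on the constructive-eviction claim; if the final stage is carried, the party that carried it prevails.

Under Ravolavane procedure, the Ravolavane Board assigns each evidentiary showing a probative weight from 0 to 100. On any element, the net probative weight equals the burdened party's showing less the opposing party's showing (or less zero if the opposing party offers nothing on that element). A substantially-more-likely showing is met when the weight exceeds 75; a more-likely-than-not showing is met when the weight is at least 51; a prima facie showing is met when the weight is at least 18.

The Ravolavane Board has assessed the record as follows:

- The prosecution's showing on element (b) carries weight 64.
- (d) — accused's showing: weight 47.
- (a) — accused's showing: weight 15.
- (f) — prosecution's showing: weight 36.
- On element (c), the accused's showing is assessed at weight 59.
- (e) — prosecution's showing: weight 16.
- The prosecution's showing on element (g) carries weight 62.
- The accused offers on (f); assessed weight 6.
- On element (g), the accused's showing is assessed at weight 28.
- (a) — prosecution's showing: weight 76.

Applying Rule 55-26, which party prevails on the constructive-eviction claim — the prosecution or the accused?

prosecution

Stage 1 — burden on prosecution; standard: a more-likely-than-not showing (weight is at least 51).
    (a): 76 − 15 = 61 ≥ 51 [met]
    (b): 64 ≥ 51 [met]
  The prosecution carries Stage 1; the accused now bears the burden.
Stage 2 — burden on accused; standard: a more-likely-than-not showing (weight is at least 51).
    (c): 59 ≥ 51 [met]
    (d): 47 < 51 [not met]
  The accused does not carry Stage 2.
The analysis ends at Stage 2; the prosecution prevails.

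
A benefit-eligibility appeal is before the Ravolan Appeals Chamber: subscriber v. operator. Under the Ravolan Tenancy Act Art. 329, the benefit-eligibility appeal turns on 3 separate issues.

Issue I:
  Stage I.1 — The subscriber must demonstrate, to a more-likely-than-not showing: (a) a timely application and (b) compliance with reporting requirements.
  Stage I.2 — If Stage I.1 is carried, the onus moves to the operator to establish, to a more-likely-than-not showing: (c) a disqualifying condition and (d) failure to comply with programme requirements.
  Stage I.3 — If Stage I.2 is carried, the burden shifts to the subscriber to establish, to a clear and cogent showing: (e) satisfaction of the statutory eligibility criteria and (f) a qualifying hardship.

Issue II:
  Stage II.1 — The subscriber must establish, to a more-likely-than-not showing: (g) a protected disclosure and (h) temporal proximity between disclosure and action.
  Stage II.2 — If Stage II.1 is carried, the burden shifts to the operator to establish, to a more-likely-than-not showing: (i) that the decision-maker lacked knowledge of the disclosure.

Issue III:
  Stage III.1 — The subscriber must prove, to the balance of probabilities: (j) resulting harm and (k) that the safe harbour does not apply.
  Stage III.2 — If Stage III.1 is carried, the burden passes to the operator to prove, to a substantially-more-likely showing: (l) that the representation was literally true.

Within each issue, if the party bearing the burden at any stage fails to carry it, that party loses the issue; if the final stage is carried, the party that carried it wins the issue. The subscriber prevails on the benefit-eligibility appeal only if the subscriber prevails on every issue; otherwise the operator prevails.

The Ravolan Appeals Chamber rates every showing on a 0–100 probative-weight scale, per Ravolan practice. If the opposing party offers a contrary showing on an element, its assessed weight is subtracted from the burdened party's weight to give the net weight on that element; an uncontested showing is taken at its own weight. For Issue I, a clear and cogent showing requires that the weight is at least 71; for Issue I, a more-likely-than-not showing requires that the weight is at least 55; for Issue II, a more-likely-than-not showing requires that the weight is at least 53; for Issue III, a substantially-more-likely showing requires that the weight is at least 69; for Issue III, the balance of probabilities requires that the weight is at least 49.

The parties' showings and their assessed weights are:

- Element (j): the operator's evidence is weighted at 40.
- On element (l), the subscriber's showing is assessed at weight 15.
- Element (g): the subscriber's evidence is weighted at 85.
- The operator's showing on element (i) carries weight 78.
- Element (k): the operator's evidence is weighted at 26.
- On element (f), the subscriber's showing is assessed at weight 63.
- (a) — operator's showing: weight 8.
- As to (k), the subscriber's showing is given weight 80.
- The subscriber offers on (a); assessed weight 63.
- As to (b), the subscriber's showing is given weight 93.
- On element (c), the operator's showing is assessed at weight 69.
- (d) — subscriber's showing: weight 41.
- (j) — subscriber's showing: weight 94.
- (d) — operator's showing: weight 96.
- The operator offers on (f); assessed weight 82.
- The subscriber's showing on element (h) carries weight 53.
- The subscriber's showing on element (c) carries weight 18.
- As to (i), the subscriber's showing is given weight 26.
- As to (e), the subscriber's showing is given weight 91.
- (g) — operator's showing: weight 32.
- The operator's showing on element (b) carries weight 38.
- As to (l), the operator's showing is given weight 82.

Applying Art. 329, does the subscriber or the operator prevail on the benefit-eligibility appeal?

— Issue I —
Stage I.1 — burden on subscriber; standard: a more-likely-than-not showing (weight is at least 55).
    (a): 63 − 8 = 55 ≥ 55 [met]
    (b): 93 − 38 = 55 ≥ 55 [met]
  Stage I.1 is satisfied; the onus moves to the operator.
Stage I.2 — burden on operator; standard: a more-likely-than-not showing (weight is at least 55).
    (c): 69 − 18 = 51 < 55 [not met]
    (d): 96 − 41 = 55 ≥ 55 [met]
  Stage I.2 not carried; the operator fails its burden.
So the subscriber prevails on this issue.
— Issue II —
Stage II.1 (subscriber, a more-likely-than-not showing, weight is at least 53): (g) net 85−32=53 ≥ 53 — meets; (h) 53 ≥ 53 — meets.
  Stage II.1 is satisfied; the onus moves to the operator.
Stage II.2 (operator, a more-likely-than-not showing, weight is at least 53): (i) net 78−26=52 < 53 — fails.
  Stage II.2 not carried; the operator fails its burden.
The subscriber prevails on this issue.
— Issue III —
Stage III.1 (subscriber, the balance of probabilities, weight is at least 49): (j) net 94−40=54 ≥ 49 — meets; (k) net 80−26=54 ≥ 49 — meets.
  Stage III.1 is satisfied; the onus moves to the operator.
Stage III.2 (operator, a substantially-more-likely showing, weight is at least 69): (l) net 82−15=67 < 69 — fails.
  Stage III.2 not carried; the operator fails its burden.
The subscriber prevails on this issue.
Per-issue: Issue I → subscriber; Issue II → subscriber; Issue III → subscriber. The subscriber must prevail on every issue; overall, the subscriber prevails.

subscriber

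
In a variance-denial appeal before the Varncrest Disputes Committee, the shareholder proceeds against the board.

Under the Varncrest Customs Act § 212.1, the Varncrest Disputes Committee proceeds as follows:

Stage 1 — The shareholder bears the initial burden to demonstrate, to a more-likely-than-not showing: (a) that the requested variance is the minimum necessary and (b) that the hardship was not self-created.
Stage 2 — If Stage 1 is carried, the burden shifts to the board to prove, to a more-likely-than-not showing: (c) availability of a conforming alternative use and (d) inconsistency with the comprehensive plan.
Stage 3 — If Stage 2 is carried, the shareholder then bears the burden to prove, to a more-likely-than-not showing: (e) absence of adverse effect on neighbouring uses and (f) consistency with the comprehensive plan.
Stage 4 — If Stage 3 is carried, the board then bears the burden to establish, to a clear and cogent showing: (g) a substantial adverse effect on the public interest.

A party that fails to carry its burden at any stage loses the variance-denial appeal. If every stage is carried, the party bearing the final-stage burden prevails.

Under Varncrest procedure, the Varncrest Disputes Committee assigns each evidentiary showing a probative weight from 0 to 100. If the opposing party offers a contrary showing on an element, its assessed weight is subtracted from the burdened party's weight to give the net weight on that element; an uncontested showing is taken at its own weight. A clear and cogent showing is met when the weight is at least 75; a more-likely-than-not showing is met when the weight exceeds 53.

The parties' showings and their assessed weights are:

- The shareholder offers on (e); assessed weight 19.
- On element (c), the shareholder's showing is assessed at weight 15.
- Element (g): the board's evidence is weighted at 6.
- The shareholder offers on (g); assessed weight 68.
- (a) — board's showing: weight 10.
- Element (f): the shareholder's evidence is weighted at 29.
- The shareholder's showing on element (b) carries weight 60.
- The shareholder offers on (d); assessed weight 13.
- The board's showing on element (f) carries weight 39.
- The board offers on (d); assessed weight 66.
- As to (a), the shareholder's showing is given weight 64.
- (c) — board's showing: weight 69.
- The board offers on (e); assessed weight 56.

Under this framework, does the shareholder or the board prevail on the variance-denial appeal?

Stage 1 — burden on shareholder; standard: a more-likely-than-not showing (weight exceeds 53).
    (a): 64 − 10 = 54 > 53 [met]
    (b): 60 > 53 [met]
  Stage 1 carried; the burden shifts to the board.
Stage 2 — burden on board; standard: a more-likely-than-not showing (weight exceeds 53).
    (c): 69 − 15 = 54 > 53 [met]
    (d): 66 − 13 = 53 ≤ 53 [not met]
  Stage 2 not carried; the board fails its burden.
So the shareholder prevails.

shareholder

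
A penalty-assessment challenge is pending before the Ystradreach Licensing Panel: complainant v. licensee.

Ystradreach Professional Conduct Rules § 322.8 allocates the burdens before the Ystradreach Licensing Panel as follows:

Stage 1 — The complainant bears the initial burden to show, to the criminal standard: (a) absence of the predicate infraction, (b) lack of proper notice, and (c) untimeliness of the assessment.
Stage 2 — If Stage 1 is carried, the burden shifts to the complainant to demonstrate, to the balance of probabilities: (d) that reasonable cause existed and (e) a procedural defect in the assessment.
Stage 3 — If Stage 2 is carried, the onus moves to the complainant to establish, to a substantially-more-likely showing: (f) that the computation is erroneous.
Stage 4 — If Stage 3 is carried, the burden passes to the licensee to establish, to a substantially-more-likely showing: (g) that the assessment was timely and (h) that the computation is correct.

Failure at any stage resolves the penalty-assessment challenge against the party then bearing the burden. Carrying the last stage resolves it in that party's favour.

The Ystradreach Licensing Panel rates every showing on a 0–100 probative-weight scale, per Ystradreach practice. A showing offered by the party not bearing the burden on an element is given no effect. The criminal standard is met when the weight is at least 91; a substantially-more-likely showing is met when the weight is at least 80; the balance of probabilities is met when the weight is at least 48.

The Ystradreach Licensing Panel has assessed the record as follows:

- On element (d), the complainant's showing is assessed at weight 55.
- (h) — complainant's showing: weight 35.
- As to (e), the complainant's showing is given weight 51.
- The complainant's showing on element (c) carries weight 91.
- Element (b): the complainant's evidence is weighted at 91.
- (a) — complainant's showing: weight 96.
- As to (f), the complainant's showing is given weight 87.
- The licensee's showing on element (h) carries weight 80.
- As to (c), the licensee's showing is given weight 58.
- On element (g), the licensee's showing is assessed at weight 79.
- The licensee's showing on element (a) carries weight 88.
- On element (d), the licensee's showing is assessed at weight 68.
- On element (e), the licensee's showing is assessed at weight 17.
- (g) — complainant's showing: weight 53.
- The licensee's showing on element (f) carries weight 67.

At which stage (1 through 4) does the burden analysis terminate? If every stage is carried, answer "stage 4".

Stage 1 — burden on complainant; standard: the criminal standard (weight is at least 91).
    (a): 96 (licensee's 88 disregarded) ≥ 91 [met]
    (b): 91 ≥ 91 [met]
    (c): 91 (licensee's 58 disregarded) ≥ 91 [met]
  All elements met. The complainant retains the burden for Stage 2.
Stage 2 — burden on complainant; standard: the balance of probabilities (weight is at least 48).
    (d): 55 (licensee's 68 disregarded) ≥ 48 [met]
    (e): 51 (licensee's 17 disregarded) ≥ 48 [met]
  Stage 2 is satisfied; the complainant continues to bear the burden.
Stage 3 — burden on complainant; standard: a substantially-more-likely showing (weight is at least 80).
    (f): 87 (licensee's 67 disregarded) ≥ 80 [met]
  Stage 3 is satisfied; the onus moves to the licensee.
Stage 4 — burden on licensee; standard: a substantially-more-likely showing (weight is at least 80).
    (g): 79 (complainant's 53 disregarded) < 80 [not met]
    (h): 80 (complainant's 35 disregarded) ≥ 80 [met]
  Not every element is met, so the licensee fails to carry Stage 4.
The complainant prevails.

stage 4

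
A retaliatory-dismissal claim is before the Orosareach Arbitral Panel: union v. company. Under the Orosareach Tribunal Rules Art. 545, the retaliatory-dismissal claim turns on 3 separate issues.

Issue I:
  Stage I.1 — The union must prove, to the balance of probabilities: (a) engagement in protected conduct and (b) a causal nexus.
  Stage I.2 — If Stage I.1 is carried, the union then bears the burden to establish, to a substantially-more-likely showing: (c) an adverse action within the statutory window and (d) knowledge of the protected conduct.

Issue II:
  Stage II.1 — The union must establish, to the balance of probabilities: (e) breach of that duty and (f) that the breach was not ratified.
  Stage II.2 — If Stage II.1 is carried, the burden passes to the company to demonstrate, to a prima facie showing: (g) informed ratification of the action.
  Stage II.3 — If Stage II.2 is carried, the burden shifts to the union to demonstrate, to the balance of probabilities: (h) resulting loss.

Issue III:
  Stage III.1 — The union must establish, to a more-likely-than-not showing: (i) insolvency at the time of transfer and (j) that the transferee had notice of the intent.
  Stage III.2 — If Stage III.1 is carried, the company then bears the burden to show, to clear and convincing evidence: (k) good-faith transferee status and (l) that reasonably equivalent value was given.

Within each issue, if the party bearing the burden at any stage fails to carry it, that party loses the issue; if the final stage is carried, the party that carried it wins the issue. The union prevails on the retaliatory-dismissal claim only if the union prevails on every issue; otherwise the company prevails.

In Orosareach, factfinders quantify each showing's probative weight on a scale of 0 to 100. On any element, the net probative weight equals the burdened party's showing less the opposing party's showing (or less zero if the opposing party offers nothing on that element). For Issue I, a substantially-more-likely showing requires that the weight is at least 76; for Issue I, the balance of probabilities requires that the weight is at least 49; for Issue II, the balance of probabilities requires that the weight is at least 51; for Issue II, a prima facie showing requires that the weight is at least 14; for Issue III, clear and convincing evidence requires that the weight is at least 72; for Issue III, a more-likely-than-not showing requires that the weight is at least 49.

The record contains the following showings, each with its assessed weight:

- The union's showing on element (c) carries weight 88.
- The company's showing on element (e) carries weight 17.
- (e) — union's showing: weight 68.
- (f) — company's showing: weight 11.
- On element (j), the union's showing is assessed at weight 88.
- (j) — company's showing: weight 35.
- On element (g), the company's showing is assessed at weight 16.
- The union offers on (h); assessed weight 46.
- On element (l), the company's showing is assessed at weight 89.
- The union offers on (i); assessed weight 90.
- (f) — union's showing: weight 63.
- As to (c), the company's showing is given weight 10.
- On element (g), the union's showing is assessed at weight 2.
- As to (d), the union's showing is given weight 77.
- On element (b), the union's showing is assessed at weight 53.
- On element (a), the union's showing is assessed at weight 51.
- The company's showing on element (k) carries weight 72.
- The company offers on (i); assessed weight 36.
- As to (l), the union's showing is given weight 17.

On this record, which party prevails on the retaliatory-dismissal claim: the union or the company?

— Issue I —
At Stage I.1 the union must meet the balance of probabilities (weight is at least 49): on (a) the weight is 51, which does reach 49, so (a) meets the standard; on (b) the weight is 53, which does reach 49, so (b) meets the standard.
  Stage I.1 carried; the burden remains with the union.
At Stage I.2 the union must meet a substantially-more-likely showing (weight is at least 76): on (c) the weight is 88 less the opposing 10 gives net 78, which does reach 76, so (c) meets the standard; on (d) the weight is 77, ≥ 76, so (d) meets the standard.
  The union carries the last stage.
With every stage satisfied, the union prevails on this issue.
— Issue II —
Stage II.1 — burden on union; standard: the balance of probabilities (weight is at least 51).
    (e): 68 − 17 = 51 ≥ 51 [met]
    (f): 63 − 11 = 52 ≥ 51 [met]
  The union carries Stage II.1; the company now bears the burden.
Stage II.2 — burden on company; standard: a prima facie showing (weight is at least 14).
    (g): 16 − 2 = 14 ≥ 14 [met]
  Stage II.2 is satisfied; the onus moves to the union.
Stage II.3 — burden on union; standard: the balance of probabilities (weight is at least 51).
    (h): 46 < 51 [not met]
  Not every element is met, so the union fails to carry Stage II.3.
The company prevails on this issue.
— Issue III —
Stage III.1 — burden on union; standard: a more-likely-than-not showing (weight is at least 49).
    (i): 90 − 36 = 54 ≥ 49 [met]
    (j): 88 − 35 = 53 ≥ 49 [met]
  All elements met. The burden passes to the company.
Stage III.2 — burden on company; standard: clear and convincing evidence (weight is at least 72).
    (k): 72 ≥ 72 [met]
    (l): 89 − 17 = 72 ≥ 72 [met]
  All elements met at the final stage.
With every stage satisfied, the company prevails on this issue.
Per-issue: Issue I → union; Issue II → company; Issue III → company. The union must prevail on every issue; overall, the company prevails.

company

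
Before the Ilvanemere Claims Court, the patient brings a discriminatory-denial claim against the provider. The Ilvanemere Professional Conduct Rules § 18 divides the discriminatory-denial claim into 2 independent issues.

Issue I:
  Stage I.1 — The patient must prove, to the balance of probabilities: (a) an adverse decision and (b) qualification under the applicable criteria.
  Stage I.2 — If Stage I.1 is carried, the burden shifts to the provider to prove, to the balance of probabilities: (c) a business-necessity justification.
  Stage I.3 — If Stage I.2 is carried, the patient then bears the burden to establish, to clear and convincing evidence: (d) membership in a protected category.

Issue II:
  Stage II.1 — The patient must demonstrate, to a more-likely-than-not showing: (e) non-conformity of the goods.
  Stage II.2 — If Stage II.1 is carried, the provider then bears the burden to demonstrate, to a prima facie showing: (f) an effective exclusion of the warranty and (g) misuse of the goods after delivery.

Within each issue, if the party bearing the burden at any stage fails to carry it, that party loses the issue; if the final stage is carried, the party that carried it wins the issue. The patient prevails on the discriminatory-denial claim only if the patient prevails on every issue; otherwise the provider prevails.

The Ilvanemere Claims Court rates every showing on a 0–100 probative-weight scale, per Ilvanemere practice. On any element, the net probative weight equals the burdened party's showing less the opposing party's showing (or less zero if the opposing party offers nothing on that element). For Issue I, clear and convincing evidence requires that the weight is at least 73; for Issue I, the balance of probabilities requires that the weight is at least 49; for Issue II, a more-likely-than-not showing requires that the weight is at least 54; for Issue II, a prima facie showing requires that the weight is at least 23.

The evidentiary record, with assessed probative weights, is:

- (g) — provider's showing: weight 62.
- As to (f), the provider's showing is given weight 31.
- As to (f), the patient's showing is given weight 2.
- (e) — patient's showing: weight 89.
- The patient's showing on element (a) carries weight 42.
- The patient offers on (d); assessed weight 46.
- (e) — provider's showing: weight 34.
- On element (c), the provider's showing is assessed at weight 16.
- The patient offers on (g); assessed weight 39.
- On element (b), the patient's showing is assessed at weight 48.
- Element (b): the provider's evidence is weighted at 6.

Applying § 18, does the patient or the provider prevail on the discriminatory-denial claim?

— Issue I —
At Stage I.1 the patient must meet the balance of probabilities (weight is at least 49): on (a) the weight is 42, < 49, so (a) does not meet the standard; on (b) the weight is 48 less the opposing 6 gives net 42, < 49, so (b) does not meet the standard.
  The patient does not carry Stage I.1.
The analysis ends at Stage I.1; the provider prevails on this issue.
— Issue II —
Stage II.1 — burden on patient; standard: a more-likely-than-not showing (weight is at least 54).
    (e): 89 − 34 = 55 ≥ 54 [met]
  The patient carries Stage II.1; the provider now bears the burden.
Stage II.2 — burden on provider; standard: a prima facie showing (weight is at least 23).
    (f): 31 − 2 = 29 ≥ 23 [met]
    (g): 62 − 39 = 23 ≥ 23 [met]
  All elements met at the final stage.
With every stage satisfied, the provider prevails on this issue.
Per-issue: Issue I → provider; Issue II → provider. The patient must prevail on every issue; overall, the provider prevails.

provider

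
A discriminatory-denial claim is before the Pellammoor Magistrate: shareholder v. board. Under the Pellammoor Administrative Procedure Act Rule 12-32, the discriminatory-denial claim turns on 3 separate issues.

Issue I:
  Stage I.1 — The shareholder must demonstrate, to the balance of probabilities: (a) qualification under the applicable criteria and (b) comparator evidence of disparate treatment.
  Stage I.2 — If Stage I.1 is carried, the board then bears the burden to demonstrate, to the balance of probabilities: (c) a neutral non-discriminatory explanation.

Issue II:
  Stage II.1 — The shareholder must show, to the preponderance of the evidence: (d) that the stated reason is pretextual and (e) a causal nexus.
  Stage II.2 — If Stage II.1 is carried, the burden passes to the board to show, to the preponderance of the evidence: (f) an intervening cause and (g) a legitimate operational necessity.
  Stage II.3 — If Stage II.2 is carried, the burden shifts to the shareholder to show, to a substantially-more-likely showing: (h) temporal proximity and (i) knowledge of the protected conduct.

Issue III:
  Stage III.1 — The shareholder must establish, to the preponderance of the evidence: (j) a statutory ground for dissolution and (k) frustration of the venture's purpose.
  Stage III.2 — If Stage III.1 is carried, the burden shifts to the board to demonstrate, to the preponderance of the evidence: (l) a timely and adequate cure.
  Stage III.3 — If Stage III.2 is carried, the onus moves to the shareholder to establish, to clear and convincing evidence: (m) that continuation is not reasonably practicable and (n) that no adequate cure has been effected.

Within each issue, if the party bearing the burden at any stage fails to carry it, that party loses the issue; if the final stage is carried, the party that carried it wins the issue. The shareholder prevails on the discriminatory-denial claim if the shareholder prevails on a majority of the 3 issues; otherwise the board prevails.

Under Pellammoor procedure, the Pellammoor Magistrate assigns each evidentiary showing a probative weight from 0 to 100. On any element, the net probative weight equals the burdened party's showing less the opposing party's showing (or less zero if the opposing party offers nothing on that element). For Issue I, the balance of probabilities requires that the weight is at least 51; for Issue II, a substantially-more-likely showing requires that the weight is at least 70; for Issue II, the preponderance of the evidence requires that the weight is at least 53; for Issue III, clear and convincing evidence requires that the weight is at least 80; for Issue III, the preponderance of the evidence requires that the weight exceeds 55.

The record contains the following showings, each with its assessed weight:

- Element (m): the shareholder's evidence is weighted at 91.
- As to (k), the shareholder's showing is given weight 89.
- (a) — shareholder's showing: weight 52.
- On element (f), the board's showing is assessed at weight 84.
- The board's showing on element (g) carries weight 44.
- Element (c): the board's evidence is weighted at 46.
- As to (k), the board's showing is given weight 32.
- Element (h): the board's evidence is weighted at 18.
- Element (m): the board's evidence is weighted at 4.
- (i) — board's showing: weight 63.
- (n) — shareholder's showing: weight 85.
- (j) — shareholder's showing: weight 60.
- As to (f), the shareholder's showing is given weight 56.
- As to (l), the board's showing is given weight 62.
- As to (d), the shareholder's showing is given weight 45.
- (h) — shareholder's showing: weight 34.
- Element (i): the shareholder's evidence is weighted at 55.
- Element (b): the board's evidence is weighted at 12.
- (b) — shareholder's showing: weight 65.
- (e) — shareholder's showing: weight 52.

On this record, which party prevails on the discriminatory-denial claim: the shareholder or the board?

— Issue I —
Stage I.1 — burden on shareholder; standard: the balance of probabilities (weight is at least 51).
    (a): 52 ≥ 51 [met]
    (b): 65 − 12 = 53 ≥ 51 [met]
  Stage I.1 is satisfied; the onus moves to the board.
Stage I.2 — burden on board; standard: the balance of probabilities (weight is at least 51).
    (c): 46 < 51 [not met]
  The board does not carry Stage I.2.
The analysis ends at Stage I.2; the shareholder prevails on this issue.
— Issue II —
At Stage II.1 the shareholder must meet the preponderance of the evidence (weight is at least 53): on (d) the weight is 45, < 53, so (d) does not meet the standard; on (e) the weight is 52, < 53, so (e) does not meet the standard.
  Not every element is met, so the shareholder fails to carry Stage II.1.
So the board prevails on this issue.
— Issue III —
Stage III.1 — burden on shareholder; standard: the preponderance of the evidence (weight exceeds 55).
    (j): 60 > 55 [met]
    (k): 89 − 32 = 57 > 55 [met]
  The shareholder carries Stage III.1; the board now bears the burden.
Stage III.2 — burden on board; standard: the preponderance of the evidence (weight exceeds 55).
    (l): 62 > 55 [met]
  All elements met. The burden passes to the shareholder.
Stage III.3 — burden on shareholder; standard: clear and convincing evidence (weight is at least 80).
    (m): 91 − 4 = 87 ≥ 80 [met]
    (n): 85 ≥ 80 [met]
  Stage III.3 carried; the final stage is satisfied.
Every stage carried; the shareholder prevails on this issue.
Per-issue: Issue I → shareholder; Issue II → board; Issue III → shareholder. The shareholder must prevail on a majority of issues; overall, the shareholder prevails.

shareholder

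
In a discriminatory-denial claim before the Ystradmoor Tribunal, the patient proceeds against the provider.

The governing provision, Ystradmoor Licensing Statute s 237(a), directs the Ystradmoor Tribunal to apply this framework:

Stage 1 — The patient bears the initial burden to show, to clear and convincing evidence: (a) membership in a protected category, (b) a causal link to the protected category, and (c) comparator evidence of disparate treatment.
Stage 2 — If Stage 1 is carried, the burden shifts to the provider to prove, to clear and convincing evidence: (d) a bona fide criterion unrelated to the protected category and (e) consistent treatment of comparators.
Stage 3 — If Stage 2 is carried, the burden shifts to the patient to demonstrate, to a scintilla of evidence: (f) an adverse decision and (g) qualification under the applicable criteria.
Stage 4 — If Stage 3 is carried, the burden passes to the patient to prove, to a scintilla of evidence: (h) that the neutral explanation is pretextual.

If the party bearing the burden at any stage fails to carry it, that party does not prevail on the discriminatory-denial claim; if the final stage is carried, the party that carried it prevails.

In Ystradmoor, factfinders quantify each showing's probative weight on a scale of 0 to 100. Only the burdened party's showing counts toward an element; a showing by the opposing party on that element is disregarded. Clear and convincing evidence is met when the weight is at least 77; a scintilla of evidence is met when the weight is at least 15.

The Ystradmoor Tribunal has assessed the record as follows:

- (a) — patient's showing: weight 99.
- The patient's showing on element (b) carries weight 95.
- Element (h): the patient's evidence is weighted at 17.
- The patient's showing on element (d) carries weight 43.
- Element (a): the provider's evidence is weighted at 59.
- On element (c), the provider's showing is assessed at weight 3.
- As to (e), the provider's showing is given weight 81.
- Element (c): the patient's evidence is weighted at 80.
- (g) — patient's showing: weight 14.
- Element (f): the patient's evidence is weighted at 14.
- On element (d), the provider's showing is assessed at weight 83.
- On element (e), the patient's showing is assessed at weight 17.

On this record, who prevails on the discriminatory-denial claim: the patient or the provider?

provider

At Stage 1 the patient must meet clear and convincing evidence (weight is at least 77): on (a) the weight is 99 (the provider's 59 is given no effect), which does reach 77, so (a) meets the standard; on (b) the weight is 95, ≥ 77, so (b) meets the standard; on (c) the weight is 80 (the provider's 3 is given no effect), ≥ 77, so (c) meets the standard.
  Stage 1 carried; the burden shifts to the provider.
At Stage 2 the provider must meet clear and convincing evidence (weight is at least 77): on (d) the weight is 83 (the patient's 43 is given no effect), ≥ 77, so (d) meets the standard; on (e) the weight is 81 (the patient's 17 is given no effect), which does reach 77, so (e) meets the standard.
  Stage 2 carried; the burden shifts to the patient.
At Stage 3 the patient must meet a scintilla of evidence (weight is at least 15): on (f) the weight is 14, < 15, so (f) does not meet the standard; on (g) the weight is 14, which does not reach 15, so (g) does not meet the standard.
  Not every element is met, so the patient fails to carry Stage 3.
The provider prevails.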